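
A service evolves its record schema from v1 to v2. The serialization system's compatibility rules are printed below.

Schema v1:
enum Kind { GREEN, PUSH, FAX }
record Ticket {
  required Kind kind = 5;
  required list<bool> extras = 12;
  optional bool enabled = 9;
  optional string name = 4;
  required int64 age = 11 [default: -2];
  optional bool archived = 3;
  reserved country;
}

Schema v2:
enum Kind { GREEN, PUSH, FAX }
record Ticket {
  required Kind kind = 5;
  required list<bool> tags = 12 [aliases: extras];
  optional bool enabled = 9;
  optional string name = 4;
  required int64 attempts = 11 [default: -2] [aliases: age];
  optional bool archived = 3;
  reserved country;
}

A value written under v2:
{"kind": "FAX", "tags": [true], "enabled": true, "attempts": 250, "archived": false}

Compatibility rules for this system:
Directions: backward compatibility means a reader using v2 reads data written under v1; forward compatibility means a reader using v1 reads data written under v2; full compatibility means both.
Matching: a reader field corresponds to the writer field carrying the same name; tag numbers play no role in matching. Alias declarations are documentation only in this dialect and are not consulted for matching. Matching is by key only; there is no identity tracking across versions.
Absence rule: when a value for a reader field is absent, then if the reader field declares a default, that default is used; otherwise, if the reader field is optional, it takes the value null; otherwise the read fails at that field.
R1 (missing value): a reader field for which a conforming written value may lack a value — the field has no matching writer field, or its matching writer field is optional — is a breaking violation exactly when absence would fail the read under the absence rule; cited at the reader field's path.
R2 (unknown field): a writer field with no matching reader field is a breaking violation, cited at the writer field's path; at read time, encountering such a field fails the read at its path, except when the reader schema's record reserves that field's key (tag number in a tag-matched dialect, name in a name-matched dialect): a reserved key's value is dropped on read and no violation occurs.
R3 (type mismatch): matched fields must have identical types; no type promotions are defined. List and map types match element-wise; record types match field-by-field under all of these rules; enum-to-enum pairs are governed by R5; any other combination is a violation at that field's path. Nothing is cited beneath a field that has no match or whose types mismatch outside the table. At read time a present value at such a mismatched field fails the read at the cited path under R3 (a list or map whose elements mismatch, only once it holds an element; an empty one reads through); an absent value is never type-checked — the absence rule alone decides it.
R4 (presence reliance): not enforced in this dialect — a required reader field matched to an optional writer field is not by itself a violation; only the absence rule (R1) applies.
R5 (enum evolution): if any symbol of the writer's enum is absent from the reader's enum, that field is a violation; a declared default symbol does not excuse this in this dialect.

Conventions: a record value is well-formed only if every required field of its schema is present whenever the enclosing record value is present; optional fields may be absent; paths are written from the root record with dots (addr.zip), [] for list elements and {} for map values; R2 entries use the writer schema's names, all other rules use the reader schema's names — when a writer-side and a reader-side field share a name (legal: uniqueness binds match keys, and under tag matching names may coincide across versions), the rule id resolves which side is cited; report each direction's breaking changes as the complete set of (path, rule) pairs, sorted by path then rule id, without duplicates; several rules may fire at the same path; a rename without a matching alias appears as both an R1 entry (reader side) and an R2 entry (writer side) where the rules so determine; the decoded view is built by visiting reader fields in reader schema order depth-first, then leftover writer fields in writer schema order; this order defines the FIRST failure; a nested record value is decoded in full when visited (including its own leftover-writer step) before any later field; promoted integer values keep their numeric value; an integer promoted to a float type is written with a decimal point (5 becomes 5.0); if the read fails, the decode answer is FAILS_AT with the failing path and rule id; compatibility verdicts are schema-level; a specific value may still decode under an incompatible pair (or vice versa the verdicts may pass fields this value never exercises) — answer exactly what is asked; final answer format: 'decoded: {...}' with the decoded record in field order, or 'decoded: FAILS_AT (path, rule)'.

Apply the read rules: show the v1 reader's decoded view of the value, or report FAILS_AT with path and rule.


the writer's type comes first in each Ticket pair
decode (reader v1):
  kind := "FAX"
  read fails at extras under R1 (no fill)
  => FAILS_AT (extras, R1)
the rest of the Ticket diff is inert for this question:
  renamed field age to attempts in record Ticket (alias age declared on the renamed field) -> shifts the Ticket verdicts, not this decode

decoded: FAILS_AT (extras, R1)


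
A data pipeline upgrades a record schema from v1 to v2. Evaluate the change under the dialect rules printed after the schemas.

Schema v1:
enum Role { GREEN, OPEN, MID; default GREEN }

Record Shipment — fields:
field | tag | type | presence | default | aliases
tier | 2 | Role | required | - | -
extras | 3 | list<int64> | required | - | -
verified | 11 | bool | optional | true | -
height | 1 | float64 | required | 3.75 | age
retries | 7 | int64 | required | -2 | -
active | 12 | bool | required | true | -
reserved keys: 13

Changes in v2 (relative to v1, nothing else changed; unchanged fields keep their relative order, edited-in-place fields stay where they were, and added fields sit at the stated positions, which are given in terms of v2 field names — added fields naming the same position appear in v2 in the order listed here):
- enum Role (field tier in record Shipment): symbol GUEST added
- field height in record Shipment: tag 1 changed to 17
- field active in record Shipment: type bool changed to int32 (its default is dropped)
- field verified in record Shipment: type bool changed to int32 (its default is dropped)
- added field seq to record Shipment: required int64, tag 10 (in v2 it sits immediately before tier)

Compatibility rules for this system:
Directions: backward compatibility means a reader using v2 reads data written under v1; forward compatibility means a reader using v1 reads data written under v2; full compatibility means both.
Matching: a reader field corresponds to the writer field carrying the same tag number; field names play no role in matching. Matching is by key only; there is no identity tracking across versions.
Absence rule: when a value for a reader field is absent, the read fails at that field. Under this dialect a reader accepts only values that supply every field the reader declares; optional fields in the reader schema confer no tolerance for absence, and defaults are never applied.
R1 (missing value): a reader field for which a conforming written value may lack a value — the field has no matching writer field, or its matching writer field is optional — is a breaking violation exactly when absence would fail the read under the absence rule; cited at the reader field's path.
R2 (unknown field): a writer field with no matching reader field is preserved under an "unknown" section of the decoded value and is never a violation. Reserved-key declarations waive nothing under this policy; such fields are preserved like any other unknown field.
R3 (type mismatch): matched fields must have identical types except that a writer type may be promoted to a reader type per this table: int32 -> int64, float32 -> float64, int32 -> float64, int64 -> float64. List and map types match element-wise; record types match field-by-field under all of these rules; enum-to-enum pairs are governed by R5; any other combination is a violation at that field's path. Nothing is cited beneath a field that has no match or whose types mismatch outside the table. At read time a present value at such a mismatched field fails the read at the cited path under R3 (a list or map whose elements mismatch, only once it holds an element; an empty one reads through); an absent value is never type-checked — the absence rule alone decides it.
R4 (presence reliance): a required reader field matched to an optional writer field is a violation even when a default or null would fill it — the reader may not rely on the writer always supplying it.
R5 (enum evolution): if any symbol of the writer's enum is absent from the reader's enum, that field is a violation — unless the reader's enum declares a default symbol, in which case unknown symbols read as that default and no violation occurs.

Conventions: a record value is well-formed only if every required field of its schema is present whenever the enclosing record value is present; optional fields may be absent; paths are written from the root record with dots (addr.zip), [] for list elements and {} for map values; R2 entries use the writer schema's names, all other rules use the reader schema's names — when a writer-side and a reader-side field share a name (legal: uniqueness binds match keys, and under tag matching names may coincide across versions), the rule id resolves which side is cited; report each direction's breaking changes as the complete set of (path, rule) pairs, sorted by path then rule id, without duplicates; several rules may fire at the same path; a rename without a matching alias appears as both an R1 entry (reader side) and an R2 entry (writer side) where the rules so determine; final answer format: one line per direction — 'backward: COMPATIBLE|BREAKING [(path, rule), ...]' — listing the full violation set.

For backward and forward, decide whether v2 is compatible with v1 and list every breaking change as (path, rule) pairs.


each type pair in Shipment: writer, then reader
backward pass over Shipment, reader schema v2, writer schema v1:
  no writer field matches reader seq
  tier: paired with writer tier (Role -> Role; writer required)
  extras: paired with writer extras (list<int64> -> list<int64>; writer required)
  verified: paired with writer verified (bool -> int32; writer optional)
  no writer field matches reader height
  retries: paired with writer retries (int64 -> int64; writer required)
  active: paired with writer active (bool -> int32; writer required)
  height (writer side), unknown to reader
  violation R3 at active
  violation R1 at height
  violation R1 at seq
  violation R1 at verified
  violation R3 at verified
  backward on Shipment therefore BREAKING (5)
forward pass over Shipment, reader schema v1, writer schema v2:
  tier: paired with writer tier (Role -> Role; writer required)
  extras: paired with writer extras (list<int64> -> list<int64>; writer required)
  verified: paired with writer verified (int32 -> bool; writer optional)
  no writer field matches reader height
  retries: paired with writer retries (int64 -> int64; writer required)
  active: paired with writer active (int32 -> bool; writer required)
  seq (writer side), unknown to reader
  height (writer side), unknown to reader
  violation R3 at active
  violation R1 at height
  violation R1 at verified
  violation R3 at verified
  forward on Shipment therefore BREAKING (4)

backward: BREAKING [(active, R3), (height, R1), (seq, R1), (verified, R1), (verified, R3)]; forward: BREAKING [(active, R3), (height, R1), (verified, R1), (verified, R3)]


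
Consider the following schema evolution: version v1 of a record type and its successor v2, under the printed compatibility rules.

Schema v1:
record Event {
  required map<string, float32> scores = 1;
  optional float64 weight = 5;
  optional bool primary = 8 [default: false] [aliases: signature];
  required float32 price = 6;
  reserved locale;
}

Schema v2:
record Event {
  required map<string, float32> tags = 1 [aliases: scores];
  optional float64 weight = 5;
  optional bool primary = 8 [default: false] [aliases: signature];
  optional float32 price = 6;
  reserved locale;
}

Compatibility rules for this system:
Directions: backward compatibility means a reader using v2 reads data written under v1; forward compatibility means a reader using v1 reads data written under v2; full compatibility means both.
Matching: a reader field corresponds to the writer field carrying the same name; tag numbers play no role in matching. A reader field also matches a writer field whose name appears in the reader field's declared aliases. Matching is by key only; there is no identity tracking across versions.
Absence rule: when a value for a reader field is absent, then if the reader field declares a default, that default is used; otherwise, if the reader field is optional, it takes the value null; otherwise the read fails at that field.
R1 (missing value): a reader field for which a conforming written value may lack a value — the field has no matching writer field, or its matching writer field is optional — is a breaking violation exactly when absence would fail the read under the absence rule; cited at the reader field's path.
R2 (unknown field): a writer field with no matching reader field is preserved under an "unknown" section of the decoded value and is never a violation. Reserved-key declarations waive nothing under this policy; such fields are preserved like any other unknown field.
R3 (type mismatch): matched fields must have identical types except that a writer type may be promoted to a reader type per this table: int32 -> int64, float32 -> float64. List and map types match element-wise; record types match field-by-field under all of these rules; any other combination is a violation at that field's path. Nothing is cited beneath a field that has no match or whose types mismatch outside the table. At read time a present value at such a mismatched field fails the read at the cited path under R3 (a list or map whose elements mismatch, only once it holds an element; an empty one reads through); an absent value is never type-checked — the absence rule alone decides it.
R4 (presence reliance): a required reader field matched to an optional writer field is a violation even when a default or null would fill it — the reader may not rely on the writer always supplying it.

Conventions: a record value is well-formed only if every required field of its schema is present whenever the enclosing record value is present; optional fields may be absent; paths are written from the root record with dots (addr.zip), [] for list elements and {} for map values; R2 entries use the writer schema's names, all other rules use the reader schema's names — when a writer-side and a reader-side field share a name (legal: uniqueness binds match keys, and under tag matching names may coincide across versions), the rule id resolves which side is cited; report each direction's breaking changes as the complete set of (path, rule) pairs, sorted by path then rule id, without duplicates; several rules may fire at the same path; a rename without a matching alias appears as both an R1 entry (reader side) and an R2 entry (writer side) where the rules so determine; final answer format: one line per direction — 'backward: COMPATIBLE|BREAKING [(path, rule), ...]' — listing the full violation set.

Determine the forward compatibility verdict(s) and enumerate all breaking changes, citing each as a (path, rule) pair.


forward: BREAKING [(price, R1), (price, R4), (scores, R1)]

the writer's type comes first in each Event pair
forward for Event (reader v1, writer v2):
  scores: no writer match
  weight <- weight (float64 -> float64, writer optional)
  primary <- primary (bool -> bool, writer optional)
  price <- price (float32 -> float32, writer optional)
  leftover writer field: tags
  violation R1 at price
  violation R4 at price
  violation R1 at scores
  => forward: BREAKING (3)


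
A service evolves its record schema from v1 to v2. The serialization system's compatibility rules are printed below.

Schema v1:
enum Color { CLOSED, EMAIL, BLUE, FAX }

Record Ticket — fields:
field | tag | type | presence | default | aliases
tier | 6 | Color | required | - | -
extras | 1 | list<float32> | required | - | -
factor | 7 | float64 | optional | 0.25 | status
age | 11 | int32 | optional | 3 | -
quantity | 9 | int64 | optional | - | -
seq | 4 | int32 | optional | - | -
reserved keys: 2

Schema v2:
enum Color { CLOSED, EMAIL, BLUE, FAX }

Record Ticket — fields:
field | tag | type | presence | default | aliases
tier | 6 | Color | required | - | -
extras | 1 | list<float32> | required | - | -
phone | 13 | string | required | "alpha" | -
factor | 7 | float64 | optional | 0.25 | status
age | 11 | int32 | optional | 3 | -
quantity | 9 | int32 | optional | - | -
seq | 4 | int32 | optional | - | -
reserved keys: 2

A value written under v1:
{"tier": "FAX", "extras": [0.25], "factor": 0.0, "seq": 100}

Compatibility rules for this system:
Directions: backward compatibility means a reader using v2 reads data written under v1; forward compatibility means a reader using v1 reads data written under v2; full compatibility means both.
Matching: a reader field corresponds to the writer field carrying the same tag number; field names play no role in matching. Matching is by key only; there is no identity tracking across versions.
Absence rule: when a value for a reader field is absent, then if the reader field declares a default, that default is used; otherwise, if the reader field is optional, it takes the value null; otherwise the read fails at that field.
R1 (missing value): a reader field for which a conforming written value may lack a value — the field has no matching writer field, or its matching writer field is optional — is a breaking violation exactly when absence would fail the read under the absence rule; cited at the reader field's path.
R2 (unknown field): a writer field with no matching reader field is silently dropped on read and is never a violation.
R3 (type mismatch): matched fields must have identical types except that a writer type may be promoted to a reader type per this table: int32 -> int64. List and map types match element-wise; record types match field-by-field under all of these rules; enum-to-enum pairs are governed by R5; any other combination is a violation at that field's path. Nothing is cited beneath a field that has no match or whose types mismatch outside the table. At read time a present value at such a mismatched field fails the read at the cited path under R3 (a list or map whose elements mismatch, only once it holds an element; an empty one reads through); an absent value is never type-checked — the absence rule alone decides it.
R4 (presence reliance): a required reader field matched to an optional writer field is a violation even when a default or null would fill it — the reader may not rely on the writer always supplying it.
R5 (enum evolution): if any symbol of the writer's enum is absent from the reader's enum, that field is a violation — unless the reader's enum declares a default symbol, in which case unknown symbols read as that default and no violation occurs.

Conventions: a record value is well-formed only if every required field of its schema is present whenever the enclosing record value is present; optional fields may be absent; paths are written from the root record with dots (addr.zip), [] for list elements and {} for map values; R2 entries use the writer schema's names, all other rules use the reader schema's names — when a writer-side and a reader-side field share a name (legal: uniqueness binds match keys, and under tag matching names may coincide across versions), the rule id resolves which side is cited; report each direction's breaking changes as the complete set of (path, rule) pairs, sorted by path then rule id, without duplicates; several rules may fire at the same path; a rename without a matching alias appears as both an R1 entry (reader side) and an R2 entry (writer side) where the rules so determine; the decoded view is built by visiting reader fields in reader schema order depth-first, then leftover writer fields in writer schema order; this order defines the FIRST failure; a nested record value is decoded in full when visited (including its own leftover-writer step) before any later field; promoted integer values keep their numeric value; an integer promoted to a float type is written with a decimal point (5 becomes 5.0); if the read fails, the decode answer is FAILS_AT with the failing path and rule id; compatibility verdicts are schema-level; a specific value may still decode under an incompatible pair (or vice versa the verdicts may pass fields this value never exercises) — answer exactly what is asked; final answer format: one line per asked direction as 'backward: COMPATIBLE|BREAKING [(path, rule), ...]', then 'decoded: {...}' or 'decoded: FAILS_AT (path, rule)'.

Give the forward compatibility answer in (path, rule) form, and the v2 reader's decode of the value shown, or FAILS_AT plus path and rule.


forward: COMPATIBLE []; decoded: {"tier": "FAX", "extras": [0.25], "phone": "alpha", "factor": 0.0, "age": 3, "quantity": null, "seq": 100}

each type pair in Ticket: writer, then reader
forward on Ticket — v1 reading data written by v2:
  writer required, Color -> Color: reader tier maps from writer tier
  writer required, list<float32> -> list<float32>: reader extras maps from writer extras
  writer optional, float64 -> float64: reader factor maps from writer factor
  writer optional, int32 -> int32: reader age maps from writer age
  writer optional, int32 -> int64: reader quantity maps from writer quantity
  writer optional, int32 -> int32: reader seq maps from writer seq
  leftover writer field: phone
  => forward: COMPATIBLE
decode walk for Ticket under reader schema v2:
  tier := "FAX"
  extras := [0.25]
  phone := "alpha" (no value, default fills)
  factor := 0.0
  age := 3 (no value, default fills)
  quantity := null (not supplied -> null)
  seq := 100
  => decoded: {"tier": "FAX", "extras": [0.25], "phone": "alpha", "factor": 0.0, "age": 3, "quantity": null, "seq": 100}
diffs on Ticket not affecting the asked answer:
  field quantity in record Ticket: type int64 changed to int32 -> its effect on Ticket is confined to the backward direction, not asked


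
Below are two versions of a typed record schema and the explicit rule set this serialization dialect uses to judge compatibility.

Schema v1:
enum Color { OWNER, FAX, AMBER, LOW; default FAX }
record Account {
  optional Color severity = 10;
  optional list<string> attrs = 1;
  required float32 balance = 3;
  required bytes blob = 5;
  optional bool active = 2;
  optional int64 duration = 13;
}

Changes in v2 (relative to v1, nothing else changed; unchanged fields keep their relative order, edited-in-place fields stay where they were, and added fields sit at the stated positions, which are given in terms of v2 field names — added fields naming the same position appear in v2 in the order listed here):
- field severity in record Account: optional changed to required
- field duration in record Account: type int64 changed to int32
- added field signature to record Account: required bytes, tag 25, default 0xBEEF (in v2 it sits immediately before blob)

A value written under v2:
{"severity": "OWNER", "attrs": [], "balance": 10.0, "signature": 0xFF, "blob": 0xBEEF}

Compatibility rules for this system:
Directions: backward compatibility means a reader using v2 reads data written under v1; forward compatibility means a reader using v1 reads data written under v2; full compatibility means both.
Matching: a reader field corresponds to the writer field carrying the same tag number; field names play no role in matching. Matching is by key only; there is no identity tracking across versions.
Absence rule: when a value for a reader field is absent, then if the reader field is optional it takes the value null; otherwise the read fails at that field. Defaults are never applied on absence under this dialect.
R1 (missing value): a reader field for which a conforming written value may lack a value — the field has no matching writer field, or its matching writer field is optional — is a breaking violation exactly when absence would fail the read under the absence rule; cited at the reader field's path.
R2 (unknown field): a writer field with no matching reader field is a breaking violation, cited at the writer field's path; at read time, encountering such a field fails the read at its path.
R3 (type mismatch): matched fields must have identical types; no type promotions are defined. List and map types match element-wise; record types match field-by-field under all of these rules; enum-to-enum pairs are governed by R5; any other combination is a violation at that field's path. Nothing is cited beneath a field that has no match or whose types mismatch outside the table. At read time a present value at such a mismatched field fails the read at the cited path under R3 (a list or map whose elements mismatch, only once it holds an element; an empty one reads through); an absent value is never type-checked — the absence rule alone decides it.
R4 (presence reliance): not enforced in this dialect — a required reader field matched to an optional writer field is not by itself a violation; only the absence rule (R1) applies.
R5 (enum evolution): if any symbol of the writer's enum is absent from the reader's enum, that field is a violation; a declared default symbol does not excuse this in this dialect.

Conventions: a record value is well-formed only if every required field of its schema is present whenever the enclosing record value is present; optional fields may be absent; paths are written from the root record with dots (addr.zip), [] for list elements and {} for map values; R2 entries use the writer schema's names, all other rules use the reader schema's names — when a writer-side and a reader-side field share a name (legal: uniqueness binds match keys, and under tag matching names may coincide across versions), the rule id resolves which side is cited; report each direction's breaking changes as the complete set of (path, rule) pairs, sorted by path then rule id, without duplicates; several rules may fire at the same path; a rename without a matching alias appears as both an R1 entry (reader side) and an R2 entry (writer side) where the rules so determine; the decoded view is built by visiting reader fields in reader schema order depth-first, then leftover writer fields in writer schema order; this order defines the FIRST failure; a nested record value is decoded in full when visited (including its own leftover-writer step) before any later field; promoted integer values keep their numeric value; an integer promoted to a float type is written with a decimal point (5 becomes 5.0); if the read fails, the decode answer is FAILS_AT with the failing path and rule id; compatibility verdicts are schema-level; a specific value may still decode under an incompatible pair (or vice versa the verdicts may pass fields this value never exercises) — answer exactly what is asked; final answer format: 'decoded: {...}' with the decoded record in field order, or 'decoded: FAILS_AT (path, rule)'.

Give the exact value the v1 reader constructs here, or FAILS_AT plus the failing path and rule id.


decoded: FAILS_AT (signature, R2)

arrows below run writer -> reader for Account
decode walk for Account under reader schema v1:
  severity := "OWNER"
  attrs := []
  balance := 10.0
  blob := 0xBEEF
  active := null (absent, optional -> null)
  duration := null (absent, optional -> null)
  read fails at signature under R2 (unknown field)
  => FAILS_AT (signature, R2)
the rest of the Account diff is inert for this question:
  field severity in record Account: optional changed to required -> schema-level compatibility only; this Account value's decode is unchanged
  field duration in record Account: type int64 changed to int32 -> schema-level compatibility only; this Account value's decode is unchanged


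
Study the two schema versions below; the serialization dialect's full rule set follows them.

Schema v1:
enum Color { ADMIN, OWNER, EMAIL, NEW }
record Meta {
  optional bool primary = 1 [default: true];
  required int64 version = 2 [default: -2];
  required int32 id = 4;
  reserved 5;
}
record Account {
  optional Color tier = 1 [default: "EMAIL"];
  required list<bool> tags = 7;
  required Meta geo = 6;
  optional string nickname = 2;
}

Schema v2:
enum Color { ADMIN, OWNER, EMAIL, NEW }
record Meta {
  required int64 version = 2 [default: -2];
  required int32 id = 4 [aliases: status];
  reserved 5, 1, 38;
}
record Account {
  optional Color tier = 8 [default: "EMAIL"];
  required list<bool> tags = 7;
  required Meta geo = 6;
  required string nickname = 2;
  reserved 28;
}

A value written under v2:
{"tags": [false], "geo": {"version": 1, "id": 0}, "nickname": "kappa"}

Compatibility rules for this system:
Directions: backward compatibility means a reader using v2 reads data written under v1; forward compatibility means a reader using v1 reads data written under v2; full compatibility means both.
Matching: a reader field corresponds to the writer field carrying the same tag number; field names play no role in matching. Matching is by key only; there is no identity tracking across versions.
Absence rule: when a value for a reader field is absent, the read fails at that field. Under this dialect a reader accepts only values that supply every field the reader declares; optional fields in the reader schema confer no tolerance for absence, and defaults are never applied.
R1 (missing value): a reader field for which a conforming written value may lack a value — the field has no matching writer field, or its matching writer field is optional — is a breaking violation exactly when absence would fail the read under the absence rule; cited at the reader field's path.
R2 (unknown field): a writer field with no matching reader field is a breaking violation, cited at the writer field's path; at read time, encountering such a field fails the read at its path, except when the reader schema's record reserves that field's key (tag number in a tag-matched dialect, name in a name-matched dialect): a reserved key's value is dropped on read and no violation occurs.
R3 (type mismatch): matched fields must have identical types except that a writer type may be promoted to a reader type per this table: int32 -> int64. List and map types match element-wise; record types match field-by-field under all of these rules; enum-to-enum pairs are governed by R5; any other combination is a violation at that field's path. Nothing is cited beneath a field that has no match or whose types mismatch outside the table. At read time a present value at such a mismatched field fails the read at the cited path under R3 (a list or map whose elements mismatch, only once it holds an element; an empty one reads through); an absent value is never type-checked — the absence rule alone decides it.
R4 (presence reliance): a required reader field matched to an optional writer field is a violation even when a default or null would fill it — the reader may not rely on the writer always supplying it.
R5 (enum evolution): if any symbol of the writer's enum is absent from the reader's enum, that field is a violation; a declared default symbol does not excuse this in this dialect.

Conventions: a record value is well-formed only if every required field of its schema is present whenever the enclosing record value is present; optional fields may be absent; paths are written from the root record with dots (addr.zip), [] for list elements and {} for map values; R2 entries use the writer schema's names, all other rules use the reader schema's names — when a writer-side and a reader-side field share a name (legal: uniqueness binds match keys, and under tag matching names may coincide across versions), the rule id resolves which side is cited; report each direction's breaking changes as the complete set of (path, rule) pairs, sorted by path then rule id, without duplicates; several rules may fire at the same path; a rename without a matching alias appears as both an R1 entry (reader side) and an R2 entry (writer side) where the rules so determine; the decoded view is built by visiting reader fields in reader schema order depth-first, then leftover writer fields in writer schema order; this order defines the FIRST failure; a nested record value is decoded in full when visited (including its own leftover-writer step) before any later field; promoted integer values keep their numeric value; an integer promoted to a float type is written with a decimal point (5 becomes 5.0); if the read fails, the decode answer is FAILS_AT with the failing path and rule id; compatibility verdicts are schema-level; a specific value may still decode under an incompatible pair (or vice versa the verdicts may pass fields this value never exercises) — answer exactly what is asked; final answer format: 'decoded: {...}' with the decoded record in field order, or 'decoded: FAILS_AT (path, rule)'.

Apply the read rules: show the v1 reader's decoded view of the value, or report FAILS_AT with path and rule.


decoded: FAILS_AT (tier, R1)

each type pair in Account: writer, then reader
decode (reader v1):
  read fails at tier under R1 (no fill)
  => FAILS_AT (tier, R1)
diffs on Account not affecting the asked answer:
  removed field primary from record Meta (its key 1 joins the reserved list) -> shifts the Account verdicts, not this decode
  field nickname in record Account: optional changed to required -> shifts the Account verdicts, not this decode


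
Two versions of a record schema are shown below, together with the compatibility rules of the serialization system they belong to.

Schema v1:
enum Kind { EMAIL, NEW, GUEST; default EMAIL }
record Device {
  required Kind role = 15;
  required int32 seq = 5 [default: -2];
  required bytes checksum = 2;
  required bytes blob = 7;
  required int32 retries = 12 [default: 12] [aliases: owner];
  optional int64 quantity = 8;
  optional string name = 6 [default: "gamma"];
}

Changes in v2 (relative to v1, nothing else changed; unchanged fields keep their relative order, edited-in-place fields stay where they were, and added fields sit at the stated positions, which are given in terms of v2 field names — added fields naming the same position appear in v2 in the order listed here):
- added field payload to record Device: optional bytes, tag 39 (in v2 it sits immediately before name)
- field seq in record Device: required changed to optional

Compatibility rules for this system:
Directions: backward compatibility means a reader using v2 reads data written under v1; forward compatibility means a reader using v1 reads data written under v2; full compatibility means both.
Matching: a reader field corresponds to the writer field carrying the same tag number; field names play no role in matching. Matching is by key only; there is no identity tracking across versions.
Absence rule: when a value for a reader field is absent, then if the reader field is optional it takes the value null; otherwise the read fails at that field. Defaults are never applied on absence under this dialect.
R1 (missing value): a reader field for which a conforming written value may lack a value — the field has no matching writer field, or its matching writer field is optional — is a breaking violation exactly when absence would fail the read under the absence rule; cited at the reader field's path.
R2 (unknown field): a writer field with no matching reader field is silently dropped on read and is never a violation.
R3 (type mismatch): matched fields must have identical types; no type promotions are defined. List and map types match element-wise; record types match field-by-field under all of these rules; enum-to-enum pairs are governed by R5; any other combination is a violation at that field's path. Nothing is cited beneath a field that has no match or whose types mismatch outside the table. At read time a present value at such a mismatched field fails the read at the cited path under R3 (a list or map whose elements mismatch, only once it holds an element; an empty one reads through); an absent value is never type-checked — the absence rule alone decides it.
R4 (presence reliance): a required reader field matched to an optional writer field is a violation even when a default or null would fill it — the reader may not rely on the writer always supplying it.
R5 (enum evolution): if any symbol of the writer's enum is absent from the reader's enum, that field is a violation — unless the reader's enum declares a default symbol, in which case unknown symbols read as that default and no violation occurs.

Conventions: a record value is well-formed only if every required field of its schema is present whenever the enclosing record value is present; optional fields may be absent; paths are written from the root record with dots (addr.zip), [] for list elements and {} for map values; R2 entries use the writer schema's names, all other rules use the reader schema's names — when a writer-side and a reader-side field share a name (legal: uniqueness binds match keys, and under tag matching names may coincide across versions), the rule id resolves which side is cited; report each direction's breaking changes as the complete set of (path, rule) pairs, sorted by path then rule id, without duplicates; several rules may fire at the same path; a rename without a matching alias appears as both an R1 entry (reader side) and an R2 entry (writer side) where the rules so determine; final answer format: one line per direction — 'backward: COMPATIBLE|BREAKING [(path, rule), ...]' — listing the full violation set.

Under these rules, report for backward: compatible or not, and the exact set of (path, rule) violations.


arrows below run writer -> reader for Device
backward on Device — v2 reading data written by v1:
  role: Kind -> Kind, writer required; from role
  seq: int32 -> int32, writer required; from seq
  checksum: bytes -> bytes, writer required; from checksum
  blob: bytes -> bytes, writer required; from blob
  retries: int32 -> int32, writer required; from retries
  quantity: int64 -> int64, writer optional; from quantity
  payload: no writer match
  name: string -> string, writer optional; from name
  => backward: COMPATIBLE
remaining Device differences; none change what is asked:
  added field payload to record Device: optional bytes, tag 39 (in v2 it sits immediately before name) -> fires no rule on Device, leaving the asked answer as it is
  field seq in record Device: required changed to optional -> affects forward compatibility only, which is not asked

backward: COMPATIBLE []


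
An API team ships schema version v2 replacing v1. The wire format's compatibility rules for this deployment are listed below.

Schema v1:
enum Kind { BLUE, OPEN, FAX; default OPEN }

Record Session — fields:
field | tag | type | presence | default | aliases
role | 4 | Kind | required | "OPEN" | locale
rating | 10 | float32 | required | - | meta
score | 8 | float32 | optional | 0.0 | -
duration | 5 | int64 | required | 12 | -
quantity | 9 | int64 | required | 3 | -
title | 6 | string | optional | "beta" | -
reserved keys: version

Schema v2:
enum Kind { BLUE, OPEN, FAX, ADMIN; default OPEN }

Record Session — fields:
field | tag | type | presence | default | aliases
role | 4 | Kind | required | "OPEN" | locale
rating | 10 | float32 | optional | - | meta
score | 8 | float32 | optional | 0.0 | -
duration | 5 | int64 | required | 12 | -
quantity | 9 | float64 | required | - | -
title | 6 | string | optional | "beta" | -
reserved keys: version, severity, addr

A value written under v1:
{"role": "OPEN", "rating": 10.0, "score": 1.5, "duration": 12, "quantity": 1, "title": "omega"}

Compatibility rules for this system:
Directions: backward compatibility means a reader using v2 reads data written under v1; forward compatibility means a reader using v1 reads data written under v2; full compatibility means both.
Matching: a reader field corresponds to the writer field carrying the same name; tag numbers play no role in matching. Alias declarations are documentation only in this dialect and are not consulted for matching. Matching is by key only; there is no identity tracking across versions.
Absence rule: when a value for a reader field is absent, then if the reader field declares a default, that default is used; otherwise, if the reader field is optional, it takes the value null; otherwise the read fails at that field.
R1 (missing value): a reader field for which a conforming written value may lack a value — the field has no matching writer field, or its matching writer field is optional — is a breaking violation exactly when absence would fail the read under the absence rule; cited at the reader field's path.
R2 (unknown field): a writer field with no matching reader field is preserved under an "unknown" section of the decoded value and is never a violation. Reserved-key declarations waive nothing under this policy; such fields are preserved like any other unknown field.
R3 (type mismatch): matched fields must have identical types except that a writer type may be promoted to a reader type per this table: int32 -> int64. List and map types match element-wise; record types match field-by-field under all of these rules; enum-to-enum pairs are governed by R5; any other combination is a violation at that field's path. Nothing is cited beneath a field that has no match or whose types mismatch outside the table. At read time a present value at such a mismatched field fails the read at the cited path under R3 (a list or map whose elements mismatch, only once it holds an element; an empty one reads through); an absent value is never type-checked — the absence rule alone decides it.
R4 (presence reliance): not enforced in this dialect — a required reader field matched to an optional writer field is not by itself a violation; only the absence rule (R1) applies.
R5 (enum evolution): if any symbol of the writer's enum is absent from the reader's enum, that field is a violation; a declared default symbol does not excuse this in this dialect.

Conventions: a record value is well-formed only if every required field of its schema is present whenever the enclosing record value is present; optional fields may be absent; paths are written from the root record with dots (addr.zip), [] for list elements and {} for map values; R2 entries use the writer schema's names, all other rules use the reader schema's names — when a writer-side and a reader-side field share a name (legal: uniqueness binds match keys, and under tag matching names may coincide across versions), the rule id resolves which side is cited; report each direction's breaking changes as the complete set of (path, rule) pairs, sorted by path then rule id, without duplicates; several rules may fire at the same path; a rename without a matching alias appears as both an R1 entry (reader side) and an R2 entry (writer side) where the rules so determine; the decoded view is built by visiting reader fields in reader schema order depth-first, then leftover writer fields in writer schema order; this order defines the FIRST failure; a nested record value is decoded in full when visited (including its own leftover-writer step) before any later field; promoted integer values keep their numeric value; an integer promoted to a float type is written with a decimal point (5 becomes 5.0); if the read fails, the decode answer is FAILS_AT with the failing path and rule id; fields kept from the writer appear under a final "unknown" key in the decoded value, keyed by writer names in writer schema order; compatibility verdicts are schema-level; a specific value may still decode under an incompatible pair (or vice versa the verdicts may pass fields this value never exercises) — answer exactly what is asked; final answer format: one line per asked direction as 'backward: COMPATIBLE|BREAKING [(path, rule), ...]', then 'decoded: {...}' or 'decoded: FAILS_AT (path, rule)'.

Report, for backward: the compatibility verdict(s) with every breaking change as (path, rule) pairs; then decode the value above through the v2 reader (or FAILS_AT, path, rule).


arrows below run writer -> reader for Session
backward for Session (reader v2, writer v1):
  role: Kind -> Kind, writer required; from role
  rating: float32 -> float32, writer required; from rating
  score: float32 -> float32, writer optional; from score
  duration: int64 -> int64, writer required; from duration
  quantity: int64 -> float64, writer required; from quantity
  title: string -> string, writer optional; from title
  rule R3 violated at quantity
  => backward: BREAKING (1)
decoding the Session value with the v2 reader:
  role := "OPEN"
  rating := 10.0
  score := 1.5
  duration := 12
  read fails at quantity under R3
  => FAILS_AT (quantity, R3)
ruling out the remaining Session differences:
  enum Kind (field role in record Session): symbol ADMIN added -> its effect on Session is confined to the forward direction, not asked
  field rating in record Session: required changed to optional -> its effect on Session is confined to the forward direction, not asked

backward: BREAKING [(quantity, R3)]; decoded: FAILS_AT (quantity, R3)
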